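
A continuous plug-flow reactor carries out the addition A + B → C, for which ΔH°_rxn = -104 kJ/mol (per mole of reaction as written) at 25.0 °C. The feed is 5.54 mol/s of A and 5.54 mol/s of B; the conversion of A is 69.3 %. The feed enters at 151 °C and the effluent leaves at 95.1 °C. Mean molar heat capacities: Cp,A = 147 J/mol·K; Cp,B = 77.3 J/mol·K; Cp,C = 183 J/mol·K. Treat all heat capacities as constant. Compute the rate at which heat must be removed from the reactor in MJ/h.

Extent of reaction ξ = 0.693 × 5.54 = 3.8392 mol/s
Reaction term: ξ·ΔH°_rxn = 3.8392 × -104 = -399.28 kJ/s
Sensible, feed 151→25 °C: -156.57 kJ/s
Outlet flows (mol/s): A 1.7008, B 1.7008, C 3.8392
Sensible, products 25→95.1 °C: 75.993 kJ/s
Q = ΔH = -479.86 kJ/s = -479.86 kW
Heat removed = 1727.5 MJ/h

Q_out = 1730 MJ/h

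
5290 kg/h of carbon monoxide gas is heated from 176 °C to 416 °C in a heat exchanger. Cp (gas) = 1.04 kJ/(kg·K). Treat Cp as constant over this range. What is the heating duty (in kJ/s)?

Q = 367 kJ/s

Q = ṁ·Cp·ΔT = 5290 × 1.04 × (416 − 176) = 1.3204e+06 kJ/h
Converting: 1.3204e+06 / 3600 s = 366.77 kW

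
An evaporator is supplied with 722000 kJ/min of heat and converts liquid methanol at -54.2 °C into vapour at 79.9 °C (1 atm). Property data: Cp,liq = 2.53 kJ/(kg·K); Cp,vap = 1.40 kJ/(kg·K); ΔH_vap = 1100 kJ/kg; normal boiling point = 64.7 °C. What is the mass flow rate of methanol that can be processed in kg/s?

Δh = 2.53×(64.7−-54.2) + 1100 + 1.40×(79.9−64.7) = 1422.1 kJ/kg
Q = 722000 kJ/min = 12033 kJ/s = 12033 kJ/s
ṁ = Q/Δh = 12033 / 1422.1 = 8.4617 kg/s

ṁ = 8.46 kg/s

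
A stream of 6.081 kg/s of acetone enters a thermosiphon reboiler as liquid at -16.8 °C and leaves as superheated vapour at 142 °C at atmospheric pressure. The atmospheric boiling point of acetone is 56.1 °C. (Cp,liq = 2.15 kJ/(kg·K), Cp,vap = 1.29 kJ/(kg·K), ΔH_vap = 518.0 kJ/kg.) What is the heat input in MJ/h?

Q = 17200 MJ/h

liquid -16.8→56.1 °C: 156.74 kJ/kg
vaporisation at 56.1 °C: 518 kJ/kg
vapour 56.1→142 °C: 110.81 kJ/kg
Δh = 156.74 + 518 + 110.81 = 785.55 kJ/kg
Q = ṁ·Δh = 6.081 kg/s × 785.55 kJ/kg = 4776.9 kJ/s
|Q| = 4776.9 kW = 17197 MJ/h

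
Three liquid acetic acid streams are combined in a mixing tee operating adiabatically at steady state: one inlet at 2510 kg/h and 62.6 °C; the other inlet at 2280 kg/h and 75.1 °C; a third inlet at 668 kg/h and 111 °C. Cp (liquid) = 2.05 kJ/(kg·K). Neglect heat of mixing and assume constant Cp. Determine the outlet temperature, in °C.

T_out = 73.7 °C

Energy balance with Q = 0: Σ ṁᵢCp,ᵢ(T_out − Tᵢ) = 0
T_out = Σ ṁᵢCp,ᵢTᵢ / Σ ṁᵢCp,ᵢ
      = 825130 / 11189 = 73.745 °C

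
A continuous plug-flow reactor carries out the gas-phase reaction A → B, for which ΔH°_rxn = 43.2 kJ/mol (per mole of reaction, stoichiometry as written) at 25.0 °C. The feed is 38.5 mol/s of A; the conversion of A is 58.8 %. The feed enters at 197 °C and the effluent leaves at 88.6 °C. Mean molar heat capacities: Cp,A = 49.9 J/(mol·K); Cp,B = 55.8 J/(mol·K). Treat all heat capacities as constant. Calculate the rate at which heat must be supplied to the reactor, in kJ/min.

Q_in = 46700 kJ/min

Extent of reaction ξ = 0.588 × 38.5 = 22.638 mol/s
Reaction term: ξ·ΔH°_rxn = 22.638 × 43.2 = 977.96 kJ/s
Sensible, feed 197→25 °C: -330.44 kJ/s
Outlet flows (mol/s): A 15.862, B 22.638
Sensible, products 25→88.6 °C: 130.68 kJ/s
Q = ΔH = 778.2 kJ/s = 778.2 kW
Heat supplied = 46692 kJ/min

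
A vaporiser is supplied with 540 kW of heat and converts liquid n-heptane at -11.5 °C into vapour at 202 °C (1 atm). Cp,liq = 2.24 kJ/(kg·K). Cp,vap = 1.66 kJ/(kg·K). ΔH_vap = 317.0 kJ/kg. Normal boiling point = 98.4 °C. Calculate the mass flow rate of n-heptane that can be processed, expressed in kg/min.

ṁ = 44.1 kg/min

Δh = 2.24×(98.4−-11.5) + 317.0 + 1.66×(202−98.4) = 735.15 kJ/kg
Q = 540 kW = 540 kJ/s = 32400 kJ/min
ṁ = Q/Δh = 32400 / 735.15 = 44.073 kg/min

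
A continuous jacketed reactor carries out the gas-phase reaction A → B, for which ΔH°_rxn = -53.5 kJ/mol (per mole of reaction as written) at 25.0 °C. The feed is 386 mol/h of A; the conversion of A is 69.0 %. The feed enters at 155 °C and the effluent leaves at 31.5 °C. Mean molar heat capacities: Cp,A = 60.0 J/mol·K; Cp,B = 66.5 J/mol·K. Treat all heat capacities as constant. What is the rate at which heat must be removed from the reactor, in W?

Q_out = 4750 W

Extent of reaction ξ = 0.690 × 386 = 266.34 mol/h
Reaction term: ξ·ΔH°_rxn = 266.34 × -53.5 = -14249 kJ/h
Sensible, feed 155→25 °C: -3010.8 kJ/h
Outlet flows (mol/h): A 119.66, B 266.34
Sensible, products 25→31.5 °C: 161.79 kJ/h
Q = ΔH = -17098 kJ/h = -4.7495 kW
Heat removed = 4749.5 W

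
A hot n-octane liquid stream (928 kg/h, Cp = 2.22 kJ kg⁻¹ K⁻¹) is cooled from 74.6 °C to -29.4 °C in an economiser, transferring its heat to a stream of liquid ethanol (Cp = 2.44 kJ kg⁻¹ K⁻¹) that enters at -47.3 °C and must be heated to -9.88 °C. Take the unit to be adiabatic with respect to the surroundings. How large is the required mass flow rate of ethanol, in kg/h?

Heat released by hot stream: Q = 928 × 2.22 × (74.6 − -29.4) = 214260 kJ/h
Energy balance on cold side (adiabatic exchanger): Q = ṁ_c·Cp_c·(T_c,out − T_c,in)
ṁ_c = 214260 / [2.44 × (-9.88 − -47.3)] = 2346.6 kg/h

ṁ_c = 2350 kg/h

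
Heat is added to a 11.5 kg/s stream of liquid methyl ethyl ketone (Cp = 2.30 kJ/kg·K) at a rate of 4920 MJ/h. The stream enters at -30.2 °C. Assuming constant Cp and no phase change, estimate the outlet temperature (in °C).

Q = 4920 MJ/h = 1366.7 kJ/s
ΔT = Q/(ṁ·Cp) = 1366.7/(11.5×2.30) = 51.67 K
T_out = -30.2 + 51.67 = 21.47 °C

T_out = 21.5 °C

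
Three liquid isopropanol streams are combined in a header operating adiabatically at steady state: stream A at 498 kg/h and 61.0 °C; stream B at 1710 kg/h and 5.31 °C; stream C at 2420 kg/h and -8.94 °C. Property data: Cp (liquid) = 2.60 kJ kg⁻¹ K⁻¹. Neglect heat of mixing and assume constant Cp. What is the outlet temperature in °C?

Energy balance with Q = 0: Σ ṁᵢCp,ᵢ(T_out − Tᵢ) = 0
Σ ṁᵢCp,ᵢTᵢ = 498×2.60×61.0 + 1710×2.60×5.31 + 2420×2.60×-8.94 = 46341
Σ ṁᵢCp,ᵢ = 498×2.60 + 1710×2.60 + 2420×2.60 = 12033
T_out = 46341 / 12033 = 3.8512 °C

T_out = 3.85 °C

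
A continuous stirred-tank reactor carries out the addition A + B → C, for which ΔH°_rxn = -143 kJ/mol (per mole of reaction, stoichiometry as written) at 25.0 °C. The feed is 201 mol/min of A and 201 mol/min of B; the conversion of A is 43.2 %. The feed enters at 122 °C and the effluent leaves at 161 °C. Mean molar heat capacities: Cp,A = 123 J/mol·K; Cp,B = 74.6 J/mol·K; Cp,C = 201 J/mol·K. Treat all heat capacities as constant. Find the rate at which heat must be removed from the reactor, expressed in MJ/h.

Extent of reaction ξ = 0.432 × 201 = 86.832 mol/min
Reaction term: ξ·ΔH°_rxn = 86.832 × -143 = -12417 kJ/min
Sensible, feed 122→25 °C: -3852.6 kJ/min
Outlet flows (mol/min): A 114.17, B 114.17, C 86.832
Sensible, products 25→161 °C: 5441.7 kJ/min
Q = ΔH = -10828 kJ/min = -180.46 kW
Heat removed = 649.67 MJ/h

Q_out = 650 MJ/h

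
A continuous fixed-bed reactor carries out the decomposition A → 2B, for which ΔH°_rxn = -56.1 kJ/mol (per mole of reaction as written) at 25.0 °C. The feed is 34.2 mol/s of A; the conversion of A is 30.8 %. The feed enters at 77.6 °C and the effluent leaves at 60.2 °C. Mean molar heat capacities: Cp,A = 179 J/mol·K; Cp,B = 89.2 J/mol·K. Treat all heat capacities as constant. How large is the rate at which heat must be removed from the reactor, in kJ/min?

Extent of reaction ξ = 0.308 × 34.2 = 10.534 mol/s
Reaction term: ξ·ΔH°_rxn = 10.534 × -56.1 = -590.93 kJ/s
Sensible, feed 77.6→25 °C: -322.01 kJ/s
Outlet flows (mol/s): A 23.666, B 21.067
Sensible, products 25→60.2 °C: 215.26 kJ/s
Q = ΔH = -697.68 kJ/s = -697.68 kW
Heat removed = 41861 kJ/min

Q_out = 41900 kJ/min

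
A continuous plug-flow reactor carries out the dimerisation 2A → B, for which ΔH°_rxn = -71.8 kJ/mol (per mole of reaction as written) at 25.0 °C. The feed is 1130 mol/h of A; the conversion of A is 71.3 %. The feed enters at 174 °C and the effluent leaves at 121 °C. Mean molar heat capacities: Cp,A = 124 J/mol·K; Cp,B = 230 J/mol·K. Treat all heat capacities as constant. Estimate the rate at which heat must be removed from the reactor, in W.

Extent of reaction ξ = 0.713 × 1130 / 2 = 402.84 mol/h
Reaction term: ξ·ΔH°_rxn = 402.84 × -71.8 = -28924 kJ/h
Sensible, feed 174→25 °C: -20878 kJ/h
Outlet flows (mol/h): A 324.31, B 402.84
Sensible, products 25→121 °C: 12755 kJ/h
Q = ΔH = -37047 kJ/h = -10.291 kW
Heat removed = 10291 W

Q_out = 10300 W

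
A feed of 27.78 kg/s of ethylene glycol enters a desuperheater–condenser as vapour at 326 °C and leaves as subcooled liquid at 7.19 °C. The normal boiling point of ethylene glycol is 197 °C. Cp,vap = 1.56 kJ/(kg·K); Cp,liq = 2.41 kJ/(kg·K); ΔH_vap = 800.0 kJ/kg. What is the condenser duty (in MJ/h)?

Q_c = 146000 MJ/h

vapour 326→197 °C: -201.24 kJ/kg
condensation at 197 °C: -800 kJ/kg
liquid 197→7.19 °C: -457.44 kJ/kg
Δh = -201.24 + -800 + -457.44 = -1458.7 kJ/kg
Q = ṁ·Δh = 27.78 kg/s × -1458.7 kJ/kg = -40522 kJ/s
|Q| = 40522 kW = 145880 MJ/h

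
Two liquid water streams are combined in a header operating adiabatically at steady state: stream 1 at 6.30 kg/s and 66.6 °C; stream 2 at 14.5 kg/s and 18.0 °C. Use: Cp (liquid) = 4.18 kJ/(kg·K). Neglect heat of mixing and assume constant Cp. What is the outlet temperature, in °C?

T_out = 32.7 °C

Energy balance with Q = 0: Σ ṁᵢCp,ᵢ(T_out − Tᵢ) = 0
T_out = Σ ṁᵢCp,ᵢTᵢ / Σ ṁᵢCp,ᵢ
      = 2844.8 / 86.944 = 32.72 °C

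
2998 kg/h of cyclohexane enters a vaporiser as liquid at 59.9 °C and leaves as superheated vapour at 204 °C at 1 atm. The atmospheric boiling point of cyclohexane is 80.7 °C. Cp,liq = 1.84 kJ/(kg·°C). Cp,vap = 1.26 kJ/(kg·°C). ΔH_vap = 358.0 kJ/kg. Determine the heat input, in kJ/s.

liquid 59.9→80.7 °C: 38.272 kJ/kg
vaporisation at 80.7 °C: 358 kJ/kg
vapour 80.7→204 °C: 155.36 kJ/kg
Δh = 38.272 + 358 + 155.36 = 551.63 kJ/kg
Q = ṁ·Δh = 2998 kg/h × 551.63 kJ/kg = 1.6538e+06 kJ/h
|Q| = 459.39 kW

Q = 459 kJ/s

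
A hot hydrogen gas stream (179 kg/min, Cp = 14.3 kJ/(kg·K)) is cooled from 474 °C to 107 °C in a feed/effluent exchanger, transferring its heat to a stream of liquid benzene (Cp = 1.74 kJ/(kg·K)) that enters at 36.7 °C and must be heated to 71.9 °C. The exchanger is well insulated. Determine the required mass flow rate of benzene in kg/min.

Heat released by hot stream: Q = 179 × 14.3 × (474 − 107) = 939410 kJ/min
Energy balance on cold side (adiabatic exchanger): Q = ṁ_c·Cp_c·(T_c,out − T_c,in)
ṁ_c = 939410 / [1.74 × (71.9 − 36.7)] = 15338 kg/min

ṁ_c = 15300 kg/min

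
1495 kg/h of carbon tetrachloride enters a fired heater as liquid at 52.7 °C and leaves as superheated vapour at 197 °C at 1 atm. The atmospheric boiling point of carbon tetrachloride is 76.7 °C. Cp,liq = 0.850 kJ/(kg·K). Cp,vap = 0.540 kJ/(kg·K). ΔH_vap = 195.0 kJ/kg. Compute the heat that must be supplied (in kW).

Q = 116 kW

liquid 52.7→76.7 °C: 20.4 kJ/kg
vaporisation at 76.7 °C: 195 kJ/kg
vapour 76.7→197 °C: 64.962 kJ/kg
Δh = 20.4 + 195 + 64.962 = 280.36 kJ/kg
Q = ṁ·Δh = 1495 kg/h × 280.36 kJ/kg = 419140 kJ/h
|Q| = 116.43 kW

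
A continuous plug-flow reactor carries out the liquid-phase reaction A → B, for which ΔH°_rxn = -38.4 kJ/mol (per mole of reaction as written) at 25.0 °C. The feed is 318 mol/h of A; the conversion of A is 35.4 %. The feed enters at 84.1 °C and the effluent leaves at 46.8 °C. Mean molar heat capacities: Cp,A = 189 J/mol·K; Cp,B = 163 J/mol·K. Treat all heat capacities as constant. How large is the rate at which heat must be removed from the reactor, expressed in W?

Extent of reaction ξ = 0.354 × 318 = 112.57 mol/h
Reaction term: ξ·ΔH°_rxn = 112.57 × -38.4 = -4322.8 kJ/h
Sensible, feed 84.1→25 °C: -3552 kJ/h
Outlet flows (mol/h): A 205.43, B 112.57
Sensible, products 25→46.8 °C: 1246.4 kJ/h
Q = ΔH = -6628.4 kJ/h = -1.8412 kW
Heat removed = 1841.2 W

Q_out = 1840 W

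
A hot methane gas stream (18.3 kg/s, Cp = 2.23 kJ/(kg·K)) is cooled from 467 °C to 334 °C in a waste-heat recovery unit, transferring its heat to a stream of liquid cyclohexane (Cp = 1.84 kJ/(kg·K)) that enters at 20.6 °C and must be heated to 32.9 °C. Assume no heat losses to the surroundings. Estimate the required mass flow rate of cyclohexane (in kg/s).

Heat released by hot stream: Q = 18.3 × 2.23 × (467 − 334) = 5427.6 kJ/s
Energy balance on cold side (adiabatic exchanger): Q = ṁ_c·Cp_c·(T_c,out − T_c,in)
ṁ_c = 5427.6 / [1.84 × (32.9 − 20.6)] = 239.82 kg/s

ṁ_c = 240 kg/s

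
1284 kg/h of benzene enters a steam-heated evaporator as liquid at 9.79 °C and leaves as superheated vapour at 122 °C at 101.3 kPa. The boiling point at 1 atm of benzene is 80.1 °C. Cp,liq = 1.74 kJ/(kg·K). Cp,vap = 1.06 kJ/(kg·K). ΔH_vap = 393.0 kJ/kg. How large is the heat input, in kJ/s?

liquid 9.79→80.1 °C: 122.34 kJ/kg
vaporisation at 80.1 °C: 393 kJ/kg
vapour 80.1→122 °C: 44.414 kJ/kg
Δh = 122.34 + 393 + 44.414 = 559.75 kJ/kg
Q = ṁ·Δh = 1284 kg/h × 559.75 kJ/kg = 718720 kJ/h
|Q| = 199.65 kW

Q = 200 kJ/s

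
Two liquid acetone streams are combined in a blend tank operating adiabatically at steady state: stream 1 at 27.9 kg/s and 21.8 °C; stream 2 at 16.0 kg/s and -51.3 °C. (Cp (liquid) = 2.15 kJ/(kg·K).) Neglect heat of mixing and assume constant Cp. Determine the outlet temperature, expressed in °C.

No heat crosses the boundary, so H_out = H_in.
T_out = Σ ṁᵢCp,ᵢTᵢ / Σ ṁᵢCp,ᵢ
      = -457.05 / 94.385 = -4.8424 °C

T_out = -4.84 °C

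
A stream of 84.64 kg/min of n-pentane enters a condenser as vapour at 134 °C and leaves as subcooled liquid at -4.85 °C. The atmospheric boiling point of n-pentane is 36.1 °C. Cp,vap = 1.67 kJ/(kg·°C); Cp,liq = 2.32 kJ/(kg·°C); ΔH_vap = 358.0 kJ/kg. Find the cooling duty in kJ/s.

Q_c = 870 kJ/s

vapour 134→36.1 °C: -163.49 kJ/kg
condensation at 36.1 °C: -358 kJ/kg
liquid 36.1→-4.85 °C: -95.004 kJ/kg
Δh = -163.49 + -358 + -95.004 = -616.5 kJ/kg
Q = ṁ·Δh = 84.64 kg/min × -616.5 kJ/kg = -52180 kJ/min
|Q| = 869.67 kW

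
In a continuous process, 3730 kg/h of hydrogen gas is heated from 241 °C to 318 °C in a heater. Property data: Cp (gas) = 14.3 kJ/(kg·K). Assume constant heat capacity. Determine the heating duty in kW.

Q = 1140 kW

Q = ṁ·Cp·ΔT = 3730 × 14.3 × (318 − 241) = 4.1071e+06 kJ/h
Converting: 4.1071e+06 / 3600 s = 1140.9 kW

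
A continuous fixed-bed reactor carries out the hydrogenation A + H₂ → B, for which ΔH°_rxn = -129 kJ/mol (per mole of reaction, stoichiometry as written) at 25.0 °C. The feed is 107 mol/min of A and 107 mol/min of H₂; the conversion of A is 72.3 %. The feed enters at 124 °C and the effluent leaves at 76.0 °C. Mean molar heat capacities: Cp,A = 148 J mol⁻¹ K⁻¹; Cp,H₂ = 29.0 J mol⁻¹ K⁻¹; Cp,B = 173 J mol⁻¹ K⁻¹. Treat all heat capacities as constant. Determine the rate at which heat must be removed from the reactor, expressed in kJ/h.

Extent of reaction ξ = 0.723 × 107 = 77.361 mol/min
Reaction term: ξ·ΔH°_rxn = 77.361 × -129 = -9979.6 kJ/min
Sensible, feed 124→25 °C: -1875 kJ/min
Outlet flows (mol/min): A 29.639, H₂ 29.639, B 77.361
Sensible, products 25→76.0 °C: 950.11 kJ/min
Q = ΔH = -10904 kJ/min = -181.74 kW
Heat removed = 654270 kJ/h

Q_out = 654000 kJ/h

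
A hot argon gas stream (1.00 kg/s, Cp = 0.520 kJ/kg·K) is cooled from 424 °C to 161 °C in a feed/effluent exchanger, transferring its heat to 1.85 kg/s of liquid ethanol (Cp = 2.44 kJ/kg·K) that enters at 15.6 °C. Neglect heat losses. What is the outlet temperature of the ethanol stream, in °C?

Heat released by hot stream: Q = 1.00 × 0.520 × (424 − 161) = 136.76 kJ/s
Energy balance on cold side (adiabatic exchanger): Q = ṁ_c·Cp_c·(T_c,out − T_c,in)
T_c,out = 15.6 + 136.76/(1.85 × 2.44) = 45.897 °C

T_c,out = 45.9 °C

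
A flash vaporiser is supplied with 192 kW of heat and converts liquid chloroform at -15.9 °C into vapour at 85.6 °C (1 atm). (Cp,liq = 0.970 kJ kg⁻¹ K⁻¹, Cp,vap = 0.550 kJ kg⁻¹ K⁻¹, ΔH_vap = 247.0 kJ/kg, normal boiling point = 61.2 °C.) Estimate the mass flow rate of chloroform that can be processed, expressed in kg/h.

ṁ = 2060 kg/h

Δh = 0.970×(61.2−-15.9) + 247.0 + 0.550×(85.6−61.2) = 335.21 kJ/kg
Q = 192 kW = 192 kJ/s = 691200 kJ/h
ṁ = Q/Δh = 691200 / 335.21 = 2062 kg/h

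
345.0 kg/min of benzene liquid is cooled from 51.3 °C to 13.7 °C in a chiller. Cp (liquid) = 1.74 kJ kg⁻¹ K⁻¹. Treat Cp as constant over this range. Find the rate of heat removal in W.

Q = ṁ·Cp·ΔT = 345.0 × 1.74 × (13.7 − 51.3) = -22571 kJ/min
Converting: 22571 / 60 s = 376.19 kW
Cooling duty = 376190 W

Q_c = 376000 W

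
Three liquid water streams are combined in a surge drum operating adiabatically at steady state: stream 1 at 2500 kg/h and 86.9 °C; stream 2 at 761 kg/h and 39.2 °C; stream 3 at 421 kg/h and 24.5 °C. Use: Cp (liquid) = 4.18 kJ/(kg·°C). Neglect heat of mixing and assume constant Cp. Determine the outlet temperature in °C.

No heat crosses the boundary, so H_out = H_in.
Σ ṁᵢCp,ᵢTᵢ = 2500×4.18×86.9 + 761×4.18×39.2 + 421×4.18×24.5 = 1.0759e+06
Σ ṁᵢCp,ᵢ = 2500×4.18 + 761×4.18 + 421×4.18 = 15391
T_out = 1.0759e+06 / 15391 = 69.906 °C

T_out = 69.9 °C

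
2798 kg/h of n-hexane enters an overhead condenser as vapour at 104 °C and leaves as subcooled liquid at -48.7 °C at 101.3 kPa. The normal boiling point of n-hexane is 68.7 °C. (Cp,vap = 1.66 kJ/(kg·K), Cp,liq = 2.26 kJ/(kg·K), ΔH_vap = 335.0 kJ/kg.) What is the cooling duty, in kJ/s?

Q_c = 512 kJ/s

vapour 104→68.7 °C: -58.598 kJ/kg
condensation at 68.7 °C: -335 kJ/kg
liquid 68.7→-48.7 °C: -265.32 kJ/kg
Δh = -58.598 + -335 + -265.32 = -658.92 kJ/kg
Q = ṁ·Δh = 2798 kg/h × -658.92 kJ/kg = -1.8437e+06 kJ/h
|Q| = 512.13 kW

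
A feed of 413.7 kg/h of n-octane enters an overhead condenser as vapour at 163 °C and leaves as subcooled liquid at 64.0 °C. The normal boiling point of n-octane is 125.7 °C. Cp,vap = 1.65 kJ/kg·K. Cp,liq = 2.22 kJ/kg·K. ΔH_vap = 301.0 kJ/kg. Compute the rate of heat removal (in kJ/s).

vapour 163→125.7 °C: -61.545 kJ/kg
condensation at 125.7 °C: -301 kJ/kg
liquid 125.7→64.0 °C: -136.97 kJ/kg
Δh = -61.545 + -301 + -136.97 = -499.52 kJ/kg
Q = ṁ·Δh = 413.7 kg/h × -499.52 kJ/kg = -206650 kJ/h
|Q| = 57.403 kW

Q_c = 57.4 kJ/s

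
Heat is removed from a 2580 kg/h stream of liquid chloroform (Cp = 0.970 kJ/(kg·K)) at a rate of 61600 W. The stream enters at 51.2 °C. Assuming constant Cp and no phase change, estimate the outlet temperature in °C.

Q = 61600 W = 221760 kJ/h
ΔT = Q/(ṁ·Cp) = 221760/(2580×0.970) = 88.612 K
T_out = 51.2 − 88.612 = -37.412 °C

T_out = -37.4 °C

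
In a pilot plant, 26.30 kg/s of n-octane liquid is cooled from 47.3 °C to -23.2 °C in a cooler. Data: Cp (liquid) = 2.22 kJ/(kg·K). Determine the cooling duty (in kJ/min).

Q_c = 247000 kJ/min

Q = ṁ·Cp·ΔT = 26.30 × 2.22 × (-23.2 − 47.3) = -4116.2 kJ/s
Cooling duty = 246970 kJ/min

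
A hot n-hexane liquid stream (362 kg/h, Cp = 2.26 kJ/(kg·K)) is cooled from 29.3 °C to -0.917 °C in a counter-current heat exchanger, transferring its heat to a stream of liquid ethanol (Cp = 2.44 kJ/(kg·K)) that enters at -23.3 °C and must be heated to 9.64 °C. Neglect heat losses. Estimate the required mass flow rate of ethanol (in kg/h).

Heat released by hot stream: Q = 362 × 2.26 × (29.3 − -0.917) = 24721 kJ/h
Energy balance on cold side (adiabatic exchanger): Q = ṁ_c·Cp_c·(T_c,out − T_c,in)
ṁ_c = 24721 / [2.44 × (9.64 − -23.3)] = 307.58 kg/h

ṁ_c = 308 kg/h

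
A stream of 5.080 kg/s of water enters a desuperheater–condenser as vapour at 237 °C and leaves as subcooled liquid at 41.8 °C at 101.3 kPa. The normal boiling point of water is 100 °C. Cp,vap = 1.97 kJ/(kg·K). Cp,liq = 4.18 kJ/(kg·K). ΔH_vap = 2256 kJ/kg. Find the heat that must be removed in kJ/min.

vapour 237→100 °C: -269.89 kJ/kg
condensation at 100 °C: -2256 kJ/kg
liquid 100→41.8 °C: -243.28 kJ/kg
Δh = -269.89 + -2256 + -243.28 = -2769.2 kJ/kg
Q = ṁ·Δh = 5.080 kg/s × -2769.2 kJ/kg = -14067 kJ/s
|Q| = 14067 kW = 844040 kJ/min

Q_c = 844000 kJ/min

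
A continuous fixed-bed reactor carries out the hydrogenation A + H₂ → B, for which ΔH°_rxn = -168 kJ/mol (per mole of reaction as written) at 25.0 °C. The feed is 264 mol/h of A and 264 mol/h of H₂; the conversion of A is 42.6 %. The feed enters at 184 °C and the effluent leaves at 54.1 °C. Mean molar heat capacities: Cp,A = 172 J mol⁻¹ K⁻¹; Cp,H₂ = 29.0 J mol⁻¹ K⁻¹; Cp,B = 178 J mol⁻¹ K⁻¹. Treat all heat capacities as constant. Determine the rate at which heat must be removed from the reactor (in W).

Extent of reaction ξ = 0.426 × 264 = 112.46 mol/h
Reaction term: ξ·ΔH°_rxn = 112.46 × -168 = -18894 kJ/h
Sensible, feed 184→25 °C: -8437.2 kJ/h
Outlet flows (mol/h): A 151.54, H₂ 151.54, B 112.46
Sensible, products 25→54.1 °C: 1468.9 kJ/h
Q = ΔH = -25862 kJ/h = -7.184 kW
Heat removed = 7184 W

Q_out = 7180 W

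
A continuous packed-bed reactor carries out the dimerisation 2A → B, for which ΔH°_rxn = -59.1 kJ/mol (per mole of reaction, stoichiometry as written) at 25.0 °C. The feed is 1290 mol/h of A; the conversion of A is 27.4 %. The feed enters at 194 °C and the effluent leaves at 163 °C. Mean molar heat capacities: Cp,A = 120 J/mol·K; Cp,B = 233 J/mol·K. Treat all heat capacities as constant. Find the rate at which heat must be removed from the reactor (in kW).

Extent of reaction ξ = 0.274 × 1290 / 2 = 176.73 mol/h
Reaction term: ξ·ΔH°_rxn = 176.73 × -59.1 = -10445 kJ/h
Sensible, feed 194→25 °C: -26161 kJ/h
Outlet flows (mol/h): A 936.54, B 176.73
Sensible, products 25→163 °C: 21192 kJ/h
Q = ΔH = -15414 kJ/h = -4.2817 kW
Heat removed = 4.2817 kW

Q_out = 4.28 kW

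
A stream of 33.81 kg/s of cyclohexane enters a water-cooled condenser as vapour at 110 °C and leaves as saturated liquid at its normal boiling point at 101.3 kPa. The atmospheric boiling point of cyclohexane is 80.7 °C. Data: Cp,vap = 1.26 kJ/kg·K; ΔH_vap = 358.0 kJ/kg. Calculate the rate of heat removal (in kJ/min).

Q_c = 801000 kJ/min

vapour 110→80.7 °C: -36.918 kJ/kg
condensation at 80.7 °C: -358 kJ/kg
Δh = -36.918 + -358 = -394.92 kJ/kg
Q = ṁ·Δh = 33.81 kg/s × -394.92 kJ/kg = -13352 kJ/s
|Q| = 13352 kW = 801130 kJ/min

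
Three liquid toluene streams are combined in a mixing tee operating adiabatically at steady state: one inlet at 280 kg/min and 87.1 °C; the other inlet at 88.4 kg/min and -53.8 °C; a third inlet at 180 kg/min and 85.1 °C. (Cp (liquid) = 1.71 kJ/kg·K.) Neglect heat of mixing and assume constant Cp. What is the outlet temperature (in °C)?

T_out = 63.7 °C

No heat crosses the boundary, so H_out = H_in.
Σ ṁᵢCp,ᵢTᵢ = 280×1.71×87.1 + 88.4×1.71×-53.8 + 180×1.71×85.1 = 59765
Σ ṁᵢCp,ᵢ = 280×1.71 + 88.4×1.71 + 180×1.71 = 937.76
T_out = 59765 / 937.76 = 63.731 °C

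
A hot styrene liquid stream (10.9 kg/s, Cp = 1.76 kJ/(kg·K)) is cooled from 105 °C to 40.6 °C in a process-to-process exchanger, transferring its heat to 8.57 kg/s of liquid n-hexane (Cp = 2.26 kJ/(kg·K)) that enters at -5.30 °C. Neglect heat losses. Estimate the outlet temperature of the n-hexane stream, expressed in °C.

T_c,out = 58.5 °C

Heat released by hot stream: Q = 10.9 × 1.76 × (105 − 40.6) = 1235.4 kJ/s
Energy balance on cold side (adiabatic exchanger): Q = ṁ_c·Cp_c·(T_c,out − T_c,in)
T_c,out = -5.30 + 1235.4/(8.57 × 2.26) = 58.488 °C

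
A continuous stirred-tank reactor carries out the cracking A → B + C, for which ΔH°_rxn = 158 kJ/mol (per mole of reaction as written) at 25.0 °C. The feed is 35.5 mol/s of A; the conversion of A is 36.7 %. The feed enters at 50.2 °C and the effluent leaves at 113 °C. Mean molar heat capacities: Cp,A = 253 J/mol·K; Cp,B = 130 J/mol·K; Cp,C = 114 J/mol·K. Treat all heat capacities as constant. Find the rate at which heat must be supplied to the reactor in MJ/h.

Q_in = 9400 MJ/h

Extent of reaction ξ = 0.367 × 35.5 = 13.028 mol/s
Reaction term: ξ·ΔH°_rxn = 13.028 × 158 = 2058.5 kJ/s
Sensible, feed 50.2→25 °C: -226.33 kJ/s
Outlet flows (mol/s): A 22.471, B 13.028, C 13.028
Sensible, products 25→113 °C: 780.05 kJ/s
Q = ΔH = 2612.2 kJ/s = 2612.2 kW
Heat supplied = 9404 MJ/h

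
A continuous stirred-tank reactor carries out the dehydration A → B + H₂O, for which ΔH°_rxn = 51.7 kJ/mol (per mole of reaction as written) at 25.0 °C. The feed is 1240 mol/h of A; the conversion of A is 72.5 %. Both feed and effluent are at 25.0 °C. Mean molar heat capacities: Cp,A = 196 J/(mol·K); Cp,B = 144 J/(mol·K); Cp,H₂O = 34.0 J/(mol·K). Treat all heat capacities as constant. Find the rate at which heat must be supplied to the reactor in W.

Q_in = 12900 W

Extent of reaction ξ = 0.725 × 1240 = 899 mol/h
Reaction term: ξ·ΔH°_rxn = 899 × 51.7 = 46478 kJ/h
Q = ΔH = 46478 kJ/h = 12.911 kW
Heat supplied = 12911 W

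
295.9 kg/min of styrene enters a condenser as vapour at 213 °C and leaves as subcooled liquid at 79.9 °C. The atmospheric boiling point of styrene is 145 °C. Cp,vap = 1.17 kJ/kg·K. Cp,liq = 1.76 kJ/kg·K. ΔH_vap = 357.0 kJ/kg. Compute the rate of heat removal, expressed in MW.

vapour 213→145 °C: -79.56 kJ/kg
condensation at 145 °C: -357 kJ/kg
liquid 145→79.9 °C: -114.58 kJ/kg
Δh = -79.56 + -357 + -114.58 = -551.14 kJ/kg
Q = ṁ·Δh = 295.9 kg/min × -551.14 kJ/kg = -163080 kJ/min
|Q| = 2718 kW = 2.718 MW

Q_c = 2.72 MW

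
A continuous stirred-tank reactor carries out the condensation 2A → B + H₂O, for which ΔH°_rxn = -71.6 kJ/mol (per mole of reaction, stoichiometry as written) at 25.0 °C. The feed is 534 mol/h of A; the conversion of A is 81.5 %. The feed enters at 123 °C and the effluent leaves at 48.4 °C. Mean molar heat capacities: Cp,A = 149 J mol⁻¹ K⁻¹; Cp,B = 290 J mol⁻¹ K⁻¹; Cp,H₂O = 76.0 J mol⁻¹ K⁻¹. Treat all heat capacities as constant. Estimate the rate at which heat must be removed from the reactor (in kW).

Extent of reaction ξ = 0.815 × 534 / 2 = 217.6 mol/h
Reaction term: ξ·ΔH°_rxn = 217.6 × -71.6 = -15581 kJ/h
Sensible, feed 123→25 °C: -7797.5 kJ/h
Outlet flows (mol/h): A 98.79, B 217.6, H₂O 217.6
Sensible, products 25→48.4 °C: 2208.1 kJ/h
Q = ΔH = -21170 kJ/h = -5.8805 kW
Heat removed = 5.8805 kW

Q_out = 5.88 kW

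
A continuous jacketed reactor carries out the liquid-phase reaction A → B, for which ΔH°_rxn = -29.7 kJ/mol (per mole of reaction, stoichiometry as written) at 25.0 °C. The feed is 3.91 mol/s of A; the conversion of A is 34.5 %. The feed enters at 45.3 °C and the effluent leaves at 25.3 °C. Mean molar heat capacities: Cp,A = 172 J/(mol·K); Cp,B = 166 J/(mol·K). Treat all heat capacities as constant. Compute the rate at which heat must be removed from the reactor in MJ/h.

Q_out = 193 MJ/h

Extent of reaction ξ = 0.345 × 3.91 = 1.3489 mol/s
Reaction term: ξ·ΔH°_rxn = 1.3489 × -29.7 = -40.064 kJ/s
Sensible, feed 45.3→25 °C: -13.652 kJ/s
Outlet flows (mol/s): A 2.5611, B 1.3489
Sensible, products 25→25.3 °C: 0.19933 kJ/s
Q = ΔH = -53.517 kJ/s = -53.517 kW
Heat removed = 192.66 MJ/h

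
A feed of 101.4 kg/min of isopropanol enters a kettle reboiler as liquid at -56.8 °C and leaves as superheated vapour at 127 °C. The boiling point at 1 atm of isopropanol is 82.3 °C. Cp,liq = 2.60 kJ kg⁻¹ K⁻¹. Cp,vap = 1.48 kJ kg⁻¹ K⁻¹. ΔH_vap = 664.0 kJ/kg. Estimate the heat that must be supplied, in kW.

liquid -56.8→82.3 °C: 361.66 kJ/kg
vaporisation at 82.3 °C: 664 kJ/kg
vapour 82.3→127 °C: 66.156 kJ/kg
Δh = 361.66 + 664 + 66.156 = 1091.8 kJ/kg
Q = ṁ·Δh = 101.4 kg/min × 1091.8 kJ/kg = 110710 kJ/min
|Q| = 1845.2 kW

Q = 1850 kW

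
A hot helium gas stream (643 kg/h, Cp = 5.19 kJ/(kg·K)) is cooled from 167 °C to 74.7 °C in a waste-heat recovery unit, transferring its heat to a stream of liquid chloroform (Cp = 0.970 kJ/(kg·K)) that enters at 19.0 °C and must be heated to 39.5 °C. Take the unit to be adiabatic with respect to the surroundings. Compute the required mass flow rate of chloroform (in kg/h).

Heat released by hot stream: Q = 643 × 5.19 × (167 − 74.7) = 308020 kJ/h
Energy balance on cold side (adiabatic exchanger): Q = ṁ_c·Cp_c·(T_c,out − T_c,in)
ṁ_c = 308020 / [0.970 × (39.5 − 19.0)] = 15490 kg/h

ṁ_c = 15500 kg/h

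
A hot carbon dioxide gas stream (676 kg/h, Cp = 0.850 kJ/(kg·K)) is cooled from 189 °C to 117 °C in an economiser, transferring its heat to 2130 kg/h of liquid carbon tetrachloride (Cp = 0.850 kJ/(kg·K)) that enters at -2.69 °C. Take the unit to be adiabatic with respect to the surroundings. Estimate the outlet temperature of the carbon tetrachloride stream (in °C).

Heat released by hot stream: Q = 676 × 0.850 × (189 − 117) = 41371 kJ/h
Energy balance on cold side (adiabatic exchanger): Q = ṁ_c·Cp_c·(T_c,out − T_c,in)
T_c,out = -2.69 + 41371/(2130 × 0.850) = 20.161 °C

T_c,out = 20.2 °C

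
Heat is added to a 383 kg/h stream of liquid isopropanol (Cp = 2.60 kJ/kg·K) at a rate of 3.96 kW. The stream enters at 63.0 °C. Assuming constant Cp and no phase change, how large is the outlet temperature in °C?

T_out = 77.3 °C

Q = 3.96 kW = 14256 kJ/h
ΔT = Q/(ṁ·Cp) = 14256/(383×2.60) = 14.316 K
T_out = 63.0 + 14.316 = 77.316 °C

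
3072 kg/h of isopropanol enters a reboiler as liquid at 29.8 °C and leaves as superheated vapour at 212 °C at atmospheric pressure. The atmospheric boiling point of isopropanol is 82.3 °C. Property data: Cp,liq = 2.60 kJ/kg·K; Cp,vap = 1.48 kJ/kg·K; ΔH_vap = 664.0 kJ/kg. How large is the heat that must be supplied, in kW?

Q = 847 kW

liquid 29.8→82.3 °C: 136.5 kJ/kg
vaporisation at 82.3 °C: 664 kJ/kg
vapour 82.3→212 °C: 191.96 kJ/kg
Δh = 136.5 + 664 + 191.96 = 992.46 kJ/kg
Q = ṁ·Δh = 3072 kg/h × 992.46 kJ/kg = 3.0488e+06 kJ/h
|Q| = 846.9 kW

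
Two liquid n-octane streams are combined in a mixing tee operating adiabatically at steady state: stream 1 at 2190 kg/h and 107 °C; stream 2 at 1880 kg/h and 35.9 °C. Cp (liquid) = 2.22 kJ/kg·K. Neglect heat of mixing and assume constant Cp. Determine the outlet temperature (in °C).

No heat crosses the boundary, so H_out = H_in.
T_out = Σ ṁᵢCp,ᵢTᵢ / Σ ṁᵢCp,ᵢ
      = 670040 / 9035.4 = 74.158 °C

T_out = 74.2 °C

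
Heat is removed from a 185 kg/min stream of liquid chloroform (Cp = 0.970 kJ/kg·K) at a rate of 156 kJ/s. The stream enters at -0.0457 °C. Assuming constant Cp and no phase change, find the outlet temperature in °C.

T_out = -52.2 °C

Q = 156 kJ/s = 9360 kJ/min
ΔT = Q/(ṁ·Cp) = 9360/(185×0.970) = 52.159 K
T_out = -0.0457 − 52.159 = -52.205 °C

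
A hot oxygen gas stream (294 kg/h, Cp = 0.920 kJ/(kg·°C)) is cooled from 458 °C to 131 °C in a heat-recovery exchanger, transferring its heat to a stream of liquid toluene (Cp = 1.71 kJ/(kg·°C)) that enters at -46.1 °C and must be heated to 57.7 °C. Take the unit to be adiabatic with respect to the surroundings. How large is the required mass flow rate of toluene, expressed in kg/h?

Heat released by hot stream: Q = 294 × 0.920 × (458 − 131) = 88447 kJ/h
Energy balance on cold side (adiabatic exchanger): Q = ṁ_c·Cp_c·(T_c,out − T_c,in)
ṁ_c = 88447 / [1.71 × (57.7 − -46.1)] = 498.3 kg/h

ṁ_c = 498 kg/h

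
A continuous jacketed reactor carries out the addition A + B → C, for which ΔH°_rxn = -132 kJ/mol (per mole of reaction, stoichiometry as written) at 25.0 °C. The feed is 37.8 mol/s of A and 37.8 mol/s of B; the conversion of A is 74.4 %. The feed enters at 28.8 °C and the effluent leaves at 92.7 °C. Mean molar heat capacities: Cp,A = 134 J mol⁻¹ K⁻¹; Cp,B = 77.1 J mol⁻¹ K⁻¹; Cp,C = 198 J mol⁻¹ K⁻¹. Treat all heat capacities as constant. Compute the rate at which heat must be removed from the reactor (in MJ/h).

Extent of reaction ξ = 0.744 × 37.8 = 28.123 mol/s
Reaction term: ξ·ΔH°_rxn = 28.123 × -132 = -3712.3 kJ/s
Sensible, feed 28.8→25 °C: -30.322 kJ/s
Outlet flows (mol/s): A 9.6768, B 9.6768, C 28.123
Sensible, products 25→92.7 °C: 515.28 kJ/s
Q = ΔH = -3227.3 kJ/s = -3227.3 kW
Heat removed = 11618 MJ/h

Q_out = 11600 MJ/h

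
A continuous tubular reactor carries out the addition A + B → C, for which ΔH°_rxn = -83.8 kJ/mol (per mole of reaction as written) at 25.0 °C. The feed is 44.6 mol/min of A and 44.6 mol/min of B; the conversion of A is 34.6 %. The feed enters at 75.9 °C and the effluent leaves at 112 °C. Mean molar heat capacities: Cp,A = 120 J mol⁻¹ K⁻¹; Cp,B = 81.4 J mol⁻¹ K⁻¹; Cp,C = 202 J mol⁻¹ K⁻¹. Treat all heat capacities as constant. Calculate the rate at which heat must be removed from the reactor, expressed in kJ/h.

Q_out = 58100 kJ/h

Extent of reaction ξ = 0.346 × 44.6 = 15.432 mol/min
Reaction term: ξ·ΔH°_rxn = 15.432 × -83.8 = -1293.2 kJ/min
Sensible, feed 75.9→25 °C: -457.21 kJ/min
Outlet flows (mol/min): A 29.168, B 29.168, C 15.432
Sensible, products 25→112 °C: 782.28 kJ/min
Q = ΔH = -968.1 kJ/min = -16.135 kW
Heat removed = 58086 kJ/h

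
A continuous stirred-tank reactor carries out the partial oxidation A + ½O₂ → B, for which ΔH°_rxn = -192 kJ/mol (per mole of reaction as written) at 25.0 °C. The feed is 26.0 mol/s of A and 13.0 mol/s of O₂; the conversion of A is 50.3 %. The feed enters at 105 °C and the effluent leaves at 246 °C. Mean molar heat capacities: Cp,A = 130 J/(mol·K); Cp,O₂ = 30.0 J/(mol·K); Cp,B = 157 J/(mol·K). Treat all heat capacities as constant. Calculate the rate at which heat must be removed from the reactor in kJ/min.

Q_out = 117000 kJ/min

Extent of reaction ξ = 0.503 × 26.0 = 13.078 mol/s
Reaction term: ξ·ΔH°_rxn = 13.078 × -192 = -2511 kJ/s
Sensible, feed 105→25 °C: -301.6 kJ/s
Outlet flows (mol/s): A 12.922, O₂ 6.461, B 13.078
Sensible, products 25→246 °C: 867.85 kJ/s
Q = ΔH = -1944.7 kJ/s = -1944.7 kW
Heat removed = 116680 kJ/min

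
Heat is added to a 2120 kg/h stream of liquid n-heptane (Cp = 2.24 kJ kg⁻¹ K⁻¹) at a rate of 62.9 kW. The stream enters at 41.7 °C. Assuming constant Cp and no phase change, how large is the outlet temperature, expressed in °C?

Q = 62.9 kW = 226440 kJ/h
ΔT = Q/(ṁ·Cp) = 226440/(2120×2.24) = 47.684 K
T_out = 41.7 + 47.684 = 89.384 °C

T_out = 89.4 °C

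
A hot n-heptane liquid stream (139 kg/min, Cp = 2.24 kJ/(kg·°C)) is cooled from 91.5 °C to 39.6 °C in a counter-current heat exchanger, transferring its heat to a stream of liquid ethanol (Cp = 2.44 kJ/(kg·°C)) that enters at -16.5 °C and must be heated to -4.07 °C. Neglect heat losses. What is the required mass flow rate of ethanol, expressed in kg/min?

Heat released by hot stream: Q = 139 × 2.24 × (91.5 − 39.6) = 16160 kJ/min
Energy balance on cold side (adiabatic exchanger): Q = ṁ_c·Cp_c·(T_c,out − T_c,in)
ṁ_c = 16160 / [2.44 × (-4.07 − -16.5)] = 532.81 kg/min

ṁ_c = 533 kg/min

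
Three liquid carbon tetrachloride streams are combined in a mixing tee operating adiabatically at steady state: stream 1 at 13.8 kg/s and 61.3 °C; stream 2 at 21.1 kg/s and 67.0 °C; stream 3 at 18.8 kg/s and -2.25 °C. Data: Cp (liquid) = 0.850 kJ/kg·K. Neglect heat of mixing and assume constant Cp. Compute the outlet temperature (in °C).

T_out = 41.3 °C

Energy balance with Q = 0: Σ ṁᵢCp,ᵢ(T_out − Tᵢ) = 0
T_out = Σ ṁᵢCp,ᵢTᵢ / Σ ṁᵢCp,ᵢ
      = 1884.7 / 45.645 = 41.291 °C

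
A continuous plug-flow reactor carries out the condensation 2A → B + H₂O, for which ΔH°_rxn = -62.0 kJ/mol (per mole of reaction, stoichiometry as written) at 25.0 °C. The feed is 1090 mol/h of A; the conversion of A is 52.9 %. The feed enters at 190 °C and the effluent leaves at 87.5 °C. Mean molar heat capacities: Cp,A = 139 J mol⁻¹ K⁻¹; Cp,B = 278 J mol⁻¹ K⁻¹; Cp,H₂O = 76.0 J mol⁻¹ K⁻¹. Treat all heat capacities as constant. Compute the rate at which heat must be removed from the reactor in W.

Extent of reaction ξ = 0.529 × 1090 / 2 = 288.31 mol/h
Reaction term: ξ·ΔH°_rxn = 288.31 × -62.0 = -17875 kJ/h
Sensible, feed 190→25 °C: -24999 kJ/h
Outlet flows (mol/h): A 513.39, B 288.31, H₂O 288.31
Sensible, products 25→87.5 °C: 10839 kJ/h
Q = ΔH = -32035 kJ/h = -8.8987 kW
Heat removed = 8898.7 W

Q_out = 8900 W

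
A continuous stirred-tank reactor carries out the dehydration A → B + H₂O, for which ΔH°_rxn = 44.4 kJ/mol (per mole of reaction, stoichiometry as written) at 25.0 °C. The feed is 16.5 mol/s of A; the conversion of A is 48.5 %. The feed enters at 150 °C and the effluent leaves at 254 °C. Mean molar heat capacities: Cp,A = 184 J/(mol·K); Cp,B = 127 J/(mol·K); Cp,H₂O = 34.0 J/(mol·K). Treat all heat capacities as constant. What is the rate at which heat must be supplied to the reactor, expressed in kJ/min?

Extent of reaction ξ = 0.485 × 16.5 = 8.0025 mol/s
Reaction term: ξ·ΔH°_rxn = 8.0025 × 44.4 = 355.31 kJ/s
Sensible, feed 150→25 °C: -379.5 kJ/s
Outlet flows (mol/s): A 8.4975, B 8.0025, H₂O 8.0025
Sensible, products 25→254 °C: 653.09 kJ/s
Q = ΔH = 628.91 kJ/s = 628.91 kW
Heat supplied = 37734 kJ/min

Q_in = 37700 kJ/min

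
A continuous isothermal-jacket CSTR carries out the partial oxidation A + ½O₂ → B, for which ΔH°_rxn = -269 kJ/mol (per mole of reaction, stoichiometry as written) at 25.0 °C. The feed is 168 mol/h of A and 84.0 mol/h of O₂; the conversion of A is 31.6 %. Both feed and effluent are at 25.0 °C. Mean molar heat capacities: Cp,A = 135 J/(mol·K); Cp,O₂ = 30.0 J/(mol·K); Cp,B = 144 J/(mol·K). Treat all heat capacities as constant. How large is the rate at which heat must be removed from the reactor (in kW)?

Q_out = 3.97 kW

Extent of reaction ξ = 0.316 × 168 = 53.088 mol/h
Reaction term: ξ·ΔH°_rxn = 53.088 × -269 = -14281 kJ/h
Q = ΔH = -14281 kJ/h = -3.9669 kW
Heat removed = 3.9669 kW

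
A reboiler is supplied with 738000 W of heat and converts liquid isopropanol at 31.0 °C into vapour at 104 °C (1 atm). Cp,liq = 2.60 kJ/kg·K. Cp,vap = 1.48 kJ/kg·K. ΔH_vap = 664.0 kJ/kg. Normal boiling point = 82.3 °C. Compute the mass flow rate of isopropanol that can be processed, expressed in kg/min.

Δh = 2.60×(82.3−31.0) + 664.0 + 1.48×(104−82.3) = 829.5 kJ/kg
Q = 738000 W = 738 kJ/s = 44280 kJ/min
ṁ = Q/Δh = 44280 / 829.5 = 53.382 kg/min

ṁ = 53.4 kg/min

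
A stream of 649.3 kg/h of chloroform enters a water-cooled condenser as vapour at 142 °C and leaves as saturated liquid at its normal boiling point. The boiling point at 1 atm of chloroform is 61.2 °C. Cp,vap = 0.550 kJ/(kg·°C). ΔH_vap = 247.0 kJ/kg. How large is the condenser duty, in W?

Q_c = 52600 W

vapour 142→61.2 °C: -44.44 kJ/kg
condensation at 61.2 °C: -247 kJ/kg
Δh = -44.44 + -247 = -291.44 kJ/kg
Q = ṁ·Δh = 649.3 kg/h × -291.44 kJ/kg = -189230 kJ/h
|Q| = 52.564 kW = 52564 W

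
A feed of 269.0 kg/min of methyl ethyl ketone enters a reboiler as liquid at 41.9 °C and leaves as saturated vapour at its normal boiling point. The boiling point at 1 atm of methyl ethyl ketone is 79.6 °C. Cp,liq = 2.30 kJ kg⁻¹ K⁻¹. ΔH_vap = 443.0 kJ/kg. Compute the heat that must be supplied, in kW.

liquid 41.9→79.6 °C: 86.71 kJ/kg
vaporisation at 79.6 °C: 443 kJ/kg
Δh = 86.71 + 443 = 529.71 kJ/kg
Q = ṁ·Δh = 269.0 kg/min × 529.71 kJ/kg = 142490 kJ/min
|Q| = 2374.9 kW

Q = 2370 kW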